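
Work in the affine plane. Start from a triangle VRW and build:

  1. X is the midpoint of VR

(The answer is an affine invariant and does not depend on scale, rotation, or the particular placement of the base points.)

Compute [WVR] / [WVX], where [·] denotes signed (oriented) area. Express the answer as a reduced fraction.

Work in coordinates with V = (0, 0), R = (1, 0), W = (0, 1).
1. X is the midpoint of VR ⇒ X = (1/2, 0)
2·[WVR] = 1, 2·[WVX] = 1/2
[WVR]:[WVX] = 1:1/2 = 2

[WVR]:[WVX] = 2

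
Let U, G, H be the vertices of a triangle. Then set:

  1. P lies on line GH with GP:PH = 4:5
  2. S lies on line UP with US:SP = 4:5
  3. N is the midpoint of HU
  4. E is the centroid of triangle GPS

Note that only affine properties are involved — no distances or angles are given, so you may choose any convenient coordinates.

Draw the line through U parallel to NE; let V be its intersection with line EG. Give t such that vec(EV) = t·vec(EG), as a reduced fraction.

t = 146/7

Work in coordinates with U = (0, 0), G = (1, 0), H = (0, 1).
1. P lies on line GH with GP:PH = 4:5 ⇒ P = (5/9, 4/9)
2. S lies on line UP with US:SP = 4:5 ⇒ S = (20/81, 16/81)
3. N is the midpoint of HU ⇒ N = (0, 1/2)
4. E is the centroid of triangle GPS ⇒ E = (146/243, 52/243)
through U parallel to NE: direction (146/243, -139/486); meets EG at V = (15184/1701, -7228/1701)
V = E + t·(G−E) with t = 146/7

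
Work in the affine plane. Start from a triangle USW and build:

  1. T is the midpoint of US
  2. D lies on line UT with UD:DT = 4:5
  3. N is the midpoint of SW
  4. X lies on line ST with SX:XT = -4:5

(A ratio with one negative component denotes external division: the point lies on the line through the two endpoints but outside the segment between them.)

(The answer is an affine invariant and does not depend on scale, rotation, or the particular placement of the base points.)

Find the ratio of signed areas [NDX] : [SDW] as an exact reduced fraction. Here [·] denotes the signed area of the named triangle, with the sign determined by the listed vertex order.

Assign U = (0, 0), S = (1, 0), W = (0, 1) — the answer is frame-independent, so this choice is without loss of generality.
1. T is the midpoint of US ⇒ T = (1/2, 0)
2. D lies on line UT with UD:DT = 4:5 ⇒ D = (2/9, 0)
3. N is the midpoint of SW ⇒ N = (1/2, 1/2)
4. X lies on line ST with SX:XT = -4:5 ⇒ X = (3, 0)
2·[NDX] = 25/18, 2·[SDW] = -7/9
[NDX]:[SDW] = 25/18:-7/9 = -25/14

[NDX]:[SDW] = -25/14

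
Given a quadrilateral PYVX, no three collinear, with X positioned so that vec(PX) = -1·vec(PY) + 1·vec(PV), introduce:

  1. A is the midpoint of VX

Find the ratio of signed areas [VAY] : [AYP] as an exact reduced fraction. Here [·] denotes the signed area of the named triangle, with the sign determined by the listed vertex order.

Assign P = (0, 0), Y = (1, 0), V = (0, 1), X = (-1, 1) — the answer is frame-independent, so this choice is without loss of generality.
1. A is the midpoint of VX ⇒ A = (-1/2, 1)
2·[VAY] = 1/2, 2·[AYP] = -1
[VAY]:[AYP] = 1/2:-1 = -1/2

[VAY]:[AYP] = -1/2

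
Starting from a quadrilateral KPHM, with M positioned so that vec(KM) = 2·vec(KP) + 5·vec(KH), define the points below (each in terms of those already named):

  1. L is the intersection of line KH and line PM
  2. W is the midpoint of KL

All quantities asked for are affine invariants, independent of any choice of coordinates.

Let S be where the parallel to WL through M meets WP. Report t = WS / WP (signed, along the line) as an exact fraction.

Assign K = (0, 0), P = (1, 0), H = (0, 1), M = (2, 5) — the answer is frame-independent, so this choice is without loss of generality.
1. L is the intersection of line KH and line PM ⇒ L = (0, -5)
2. W is the midpoint of KL ⇒ W = (0, -5/2)
through M parallel to WL: direction (0, -5/2); meets WP at S = (2, 5/2)
S = W + t·(P−W) with t = 2

t = 2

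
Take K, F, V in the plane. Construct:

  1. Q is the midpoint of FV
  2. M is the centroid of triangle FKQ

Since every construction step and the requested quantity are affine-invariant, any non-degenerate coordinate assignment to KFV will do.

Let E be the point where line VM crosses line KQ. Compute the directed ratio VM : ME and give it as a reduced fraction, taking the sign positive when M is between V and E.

Work in coordinates with K = (0, 0), F = (1, 0), V = (0, 1).
1. Q is the midpoint of FV ⇒ Q = (1/2, 1/2)
2. M is the centroid of triangle FKQ ⇒ M = (1/2, 1/6)
line VM meets KQ at E = (3/8, 3/8)
M = V + t·(E−V) with t = 4/3, so VM:ME = 4/3:-1/3

VM:ME = -4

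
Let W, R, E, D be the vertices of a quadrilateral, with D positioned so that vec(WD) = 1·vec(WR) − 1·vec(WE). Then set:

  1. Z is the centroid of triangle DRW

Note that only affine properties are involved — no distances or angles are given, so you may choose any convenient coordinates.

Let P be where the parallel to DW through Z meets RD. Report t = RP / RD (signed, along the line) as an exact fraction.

Choose coordinates W = (0, 0), R = (1, 0), E = (0, 1), D = (1, -1).
1. Z is the centroid of triangle DRW ⇒ Z = (2/3, -1/3)
through Z parallel to DW: direction (-1, 1); meets RD at P = (1, -2/3)
P = R + t·(D−R) with t = 2/3

t = 2/3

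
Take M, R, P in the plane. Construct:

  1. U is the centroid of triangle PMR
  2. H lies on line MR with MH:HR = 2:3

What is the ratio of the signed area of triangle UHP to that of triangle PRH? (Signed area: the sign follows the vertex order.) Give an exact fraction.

Choose coordinates M = (0, 0), R = (1, 0), P = (0, 1).
1. U is the centroid of triangle PMR ⇒ U = (1/3, 1/3)
2. H lies on line MR with MH:HR = 2:3 ⇒ H = (2/5, 0)
2·[UHP] = -1/15, 2·[PRH] = -3/5
[UHP]:[PRH] = -1/15:-3/5 = 1/9

[UHP]:[PRH] = 1/9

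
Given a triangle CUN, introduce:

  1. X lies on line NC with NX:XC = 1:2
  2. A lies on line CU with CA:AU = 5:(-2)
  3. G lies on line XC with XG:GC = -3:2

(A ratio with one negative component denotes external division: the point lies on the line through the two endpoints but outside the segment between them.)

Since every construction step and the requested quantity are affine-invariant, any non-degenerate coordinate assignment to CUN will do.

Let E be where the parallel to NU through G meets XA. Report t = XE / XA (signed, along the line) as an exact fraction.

t = -2

Set C = (0, 0), U = (1, 0), N = (0, 1); any affine frame gives the same invariant.
1. X lies on line NC with NX:XC = 1:2 ⇒ X = (0, 2/3)
2. A lies on line CU with CA:AU = 5:(-2) ⇒ A = (5/3, 0)
3. G lies on line XC with XG:GC = -3:2 ⇒ G = (0, -4/3)
through G parallel to NU: direction (1, -1); meets XA at E = (-10/3, 2)
E = X + t·(A−X) with t = -2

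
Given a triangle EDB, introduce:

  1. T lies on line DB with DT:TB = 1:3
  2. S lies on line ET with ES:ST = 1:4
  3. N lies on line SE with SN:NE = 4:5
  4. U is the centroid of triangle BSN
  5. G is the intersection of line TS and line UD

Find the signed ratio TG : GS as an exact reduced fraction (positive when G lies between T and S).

Set E = (0, 0), D = (1, 0), B = (0, 1); any affine frame gives the same invariant.
1. T lies on line DB with DT:TB = 1:3 ⇒ T = (3/4, 1/4)
2. S lies on line ET with ES:ST = 1:4 ⇒ S = (3/20, 1/20)
3. N lies on line SE with SN:NE = 4:5 ⇒ N = (1/12, 1/36)
4. U is the centroid of triangle BSN ⇒ U = (7/90, 97/270)
5. G is the intersection of line TS and line UD ⇒ G = (97/180, 97/540)
G = T + t·(S−T) with t = 19/54, so TG:GS = t:(1−t) = 19/54:35/54

TG:GS = 19/35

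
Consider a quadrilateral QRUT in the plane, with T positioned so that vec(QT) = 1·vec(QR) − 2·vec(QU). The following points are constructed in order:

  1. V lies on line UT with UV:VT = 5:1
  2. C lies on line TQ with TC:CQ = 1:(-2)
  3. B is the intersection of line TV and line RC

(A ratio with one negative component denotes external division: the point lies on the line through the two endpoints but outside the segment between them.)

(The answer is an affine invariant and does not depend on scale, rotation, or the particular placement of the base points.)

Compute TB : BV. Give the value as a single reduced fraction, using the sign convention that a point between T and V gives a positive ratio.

Work in coordinates with Q = (0, 0), R = (1, 0), U = (0, 1), T = (1, -2).
1. V lies on line UT with UV:VT = 5:1 ⇒ V = (5/6, -3/2)
2. C lies on line TQ with TC:CQ = 1:(-2) ⇒ C = (2, -4)
3. B is the intersection of line TV and line RC ⇒ B = (3, -8)
B = T + t·(V−T) with t = -12, so TB:BV = t:(1−t) = -12:13

TB:BV = -12/13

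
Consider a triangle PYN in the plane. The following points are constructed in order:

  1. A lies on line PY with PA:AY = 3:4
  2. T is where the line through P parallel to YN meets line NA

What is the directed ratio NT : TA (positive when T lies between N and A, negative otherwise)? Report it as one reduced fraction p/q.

Assign P = (0, 0), Y = (1, 0), N = (0, 1) — the answer is frame-independent, so this choice is without loss of generality.
1. A lies on line PY with PA:AY = 3:4 ⇒ A = (3/7, 0)
2. T is where the line through P parallel to YN meets line NA ⇒ T = (3/4, -3/4)
T = N + t·(A−N) with t = 7/4, so NT:TA = t:(1−t) = 7/4:-3/4

NT:TA = -7/3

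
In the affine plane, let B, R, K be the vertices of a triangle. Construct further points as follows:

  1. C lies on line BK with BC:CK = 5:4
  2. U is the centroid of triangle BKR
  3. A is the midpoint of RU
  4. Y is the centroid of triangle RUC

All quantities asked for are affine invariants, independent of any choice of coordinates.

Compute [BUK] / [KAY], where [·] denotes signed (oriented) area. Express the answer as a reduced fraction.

[BUK]:[KAY] = -27/8

Assign B = (0, 0), R = (1, 0), K = (0, 1) — the answer is frame-independent, so this choice is without loss of generality.
1. C lies on line BK with BC:CK = 5:4 ⇒ C = (0, 5/9)
2. U is the centroid of triangle BKR ⇒ U = (1/3, 1/3)
3. A is the midpoint of RU ⇒ A = (2/3, 1/6)
4. Y is the centroid of triangle RUC ⇒ Y = (4/9, 8/27)
2·[BUK] = 1/3, 2·[KAY] = -8/81
[BUK]:[KAY] = 1/3:-8/81 = -27/8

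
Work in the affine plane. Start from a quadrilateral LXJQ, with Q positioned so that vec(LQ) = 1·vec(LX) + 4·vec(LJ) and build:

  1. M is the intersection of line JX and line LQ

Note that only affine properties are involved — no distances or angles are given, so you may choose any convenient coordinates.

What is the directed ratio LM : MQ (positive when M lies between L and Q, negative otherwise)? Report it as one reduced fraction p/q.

Set L = (0, 0), X = (1, 0), J = (0, 1), Q = (1, 4); any affine frame gives the same invariant.
1. M is the intersection of line JX and line LQ ⇒ M = (1/5, 4/5)
M = L + t·(Q−L) with t = 1/5, so LM:MQ = t:(1−t) = 1/5:4/5

LM:MQ = 1/4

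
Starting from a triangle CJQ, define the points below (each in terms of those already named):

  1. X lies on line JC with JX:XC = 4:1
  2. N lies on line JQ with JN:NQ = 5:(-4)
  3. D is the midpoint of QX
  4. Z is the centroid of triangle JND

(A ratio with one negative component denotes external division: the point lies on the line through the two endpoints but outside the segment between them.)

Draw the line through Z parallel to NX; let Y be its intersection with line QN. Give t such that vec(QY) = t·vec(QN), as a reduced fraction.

Assign C = (0, 0), J = (1, 0), Q = (0, 1) — the answer is frame-independent, so this choice is without loss of generality.
1. X lies on line JC with JX:XC = 4:1 ⇒ X = (1/5, 0)
2. N lies on line JQ with JN:NQ = 5:(-4) ⇒ N = (-4, 5)
3. D is the midpoint of QX ⇒ D = (1/10, 1/2)
4. Z is the centroid of triangle JND ⇒ Z = (-29/30, 11/6)
through Z parallel to NX: direction (21/5, -5); meets QN at Y = (-5/3, 8/3)
Y = Q + t·(N−Q) with t = 5/12

t = 5/12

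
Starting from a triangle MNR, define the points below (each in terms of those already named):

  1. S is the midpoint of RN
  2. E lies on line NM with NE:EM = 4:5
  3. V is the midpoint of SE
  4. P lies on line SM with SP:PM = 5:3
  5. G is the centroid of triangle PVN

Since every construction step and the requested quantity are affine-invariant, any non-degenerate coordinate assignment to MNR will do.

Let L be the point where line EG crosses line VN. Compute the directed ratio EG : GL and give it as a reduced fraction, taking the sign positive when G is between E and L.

EG:GL = 21/11

Choose coordinates M = (0, 0), N = (1, 0), R = (0, 1).
1. S is the midpoint of RN ⇒ S = (1/2, 1/2)
2. E lies on line NM with NE:EM = 4:5 ⇒ E = (5/9, 0)
3. V is the midpoint of SE ⇒ V = (19/36, 1/4)
4. P lies on line SM with SP:PM = 5:3 ⇒ P = (3/16, 3/16)
5. G is the centroid of triangle PVN ⇒ G = (247/432, 7/48)
line EG meets VN at L = (47/81, 2/9)
G = E + t·(L−E) with t = 21/32, so EG:GL = 21/32:11/32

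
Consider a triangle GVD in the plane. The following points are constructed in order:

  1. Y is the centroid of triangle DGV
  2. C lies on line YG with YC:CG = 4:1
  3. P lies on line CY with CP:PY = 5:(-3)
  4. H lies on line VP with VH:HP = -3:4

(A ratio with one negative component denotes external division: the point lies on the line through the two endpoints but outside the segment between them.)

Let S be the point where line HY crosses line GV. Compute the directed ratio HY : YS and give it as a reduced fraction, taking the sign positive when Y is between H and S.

HY:YS = -38/5

Set G = (0, 0), V = (1, 0), D = (0, 1); any affine frame gives the same invariant.
1. Y is the centroid of triangle DGV ⇒ Y = (1/3, 1/3)
2. C lies on line YG with YC:CG = 4:1 ⇒ C = (1/15, 1/15)
3. P lies on line CY with CP:PY = 5:(-3) ⇒ P = (11/15, 11/15)
4. H lies on line VP with VH:HP = -3:4 ⇒ H = (9/5, -11/5)
line HY meets GV at S = (10/19, 0)
Y = H + t·(S−H) with t = 38/33, so HY:YS = 38/33:-5/33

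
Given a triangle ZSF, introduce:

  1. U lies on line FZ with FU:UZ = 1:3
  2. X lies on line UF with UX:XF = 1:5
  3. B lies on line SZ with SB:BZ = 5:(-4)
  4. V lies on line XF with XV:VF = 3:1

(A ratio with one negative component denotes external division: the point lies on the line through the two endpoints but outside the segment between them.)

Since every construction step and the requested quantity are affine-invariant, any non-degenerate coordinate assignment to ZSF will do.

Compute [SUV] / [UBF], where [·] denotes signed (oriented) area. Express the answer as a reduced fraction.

[SUV]:[UBF] = 19/96

Work in coordinates with Z = (0, 0), S = (1, 0), F = (0, 1).
1. U lies on line FZ with FU:UZ = 1:3 ⇒ U = (0, 3/4)
2. X lies on line UF with UX:XF = 1:5 ⇒ X = (0, 19/24)
3. B lies on line SZ with SB:BZ = 5:(-4) ⇒ B = (-4, 0)
4. V lies on line XF with XV:VF = 3:1 ⇒ V = (0, 91/96)
2·[SUV] = -19/96, 2·[UBF] = -1
[SUV]:[UBF] = -19/96:-1 = 19/96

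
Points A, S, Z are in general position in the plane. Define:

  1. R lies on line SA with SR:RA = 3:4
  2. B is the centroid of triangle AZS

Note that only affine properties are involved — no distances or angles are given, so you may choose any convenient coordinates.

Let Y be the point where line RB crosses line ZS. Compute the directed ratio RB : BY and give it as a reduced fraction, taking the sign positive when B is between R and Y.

Assign A = (0, 0), S = (1, 0), Z = (0, 1) — the answer is frame-independent, so this choice is without loss of generality.
1. R lies on line SA with SR:RA = 3:4 ⇒ R = (4/7, 0)
2. B is the centroid of triangle AZS ⇒ B = (1/3, 1/3)
line RB meets ZS at Y = (-1/2, 3/2)
B = R + t·(Y−R) with t = 2/9, so RB:BY = 2/9:7/9

RB:BY = 2/7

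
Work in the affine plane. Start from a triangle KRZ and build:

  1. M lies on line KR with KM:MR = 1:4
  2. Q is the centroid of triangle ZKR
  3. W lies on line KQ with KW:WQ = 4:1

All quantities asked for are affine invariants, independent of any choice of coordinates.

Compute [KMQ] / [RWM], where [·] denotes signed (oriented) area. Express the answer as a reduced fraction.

[KMQ]:[RWM] = 5/16

Set K = (0, 0), R = (1, 0), Z = (0, 1); any affine frame gives the same invariant.
1. M lies on line KR with KM:MR = 1:4 ⇒ M = (1/5, 0)
2. Q is the centroid of triangle ZKR ⇒ Q = (1/3, 1/3)
3. W lies on line KQ with KW:WQ = 4:1 ⇒ W = (4/15, 4/15)
2·[KMQ] = 1/15, 2·[RWM] = 16/75
[KMQ]:[RWM] = 1/15:16/75 = 5/16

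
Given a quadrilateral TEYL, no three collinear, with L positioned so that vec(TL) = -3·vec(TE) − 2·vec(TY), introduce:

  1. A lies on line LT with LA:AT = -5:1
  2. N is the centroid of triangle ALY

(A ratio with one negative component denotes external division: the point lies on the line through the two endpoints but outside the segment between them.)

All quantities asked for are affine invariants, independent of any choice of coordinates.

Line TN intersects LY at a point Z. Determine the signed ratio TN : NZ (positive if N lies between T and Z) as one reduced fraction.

Choose coordinates T = (0, 0), E = (1, 0), Y = (0, 1), L = (-3, -2).
1. A lies on line LT with LA:AT = -5:1 ⇒ A = (3/4, 1/2)
2. N is the centroid of triangle ALY ⇒ N = (-3/4, -1/6)
line TN meets LY at Z = (-9/7, -2/7)
N = T + t·(Z−T) with t = 7/12, so TN:NZ = 7/12:5/12

TN:NZ = 7/5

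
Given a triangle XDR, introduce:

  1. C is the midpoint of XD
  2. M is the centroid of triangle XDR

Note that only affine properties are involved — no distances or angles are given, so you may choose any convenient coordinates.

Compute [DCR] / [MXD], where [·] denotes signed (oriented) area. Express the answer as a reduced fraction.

Choose coordinates X = (0, 0), D = (1, 0), R = (0, 1).
1. C is the midpoint of XD ⇒ C = (1/2, 0)
2. M is the centroid of triangle XDR ⇒ M = (1/3, 1/3)
2·[DCR] = -1/2, 2·[MXD] = 1/3
[DCR]:[MXD] = -1/2:1/3 = -3/2

[DCR]:[MXD] = -3/2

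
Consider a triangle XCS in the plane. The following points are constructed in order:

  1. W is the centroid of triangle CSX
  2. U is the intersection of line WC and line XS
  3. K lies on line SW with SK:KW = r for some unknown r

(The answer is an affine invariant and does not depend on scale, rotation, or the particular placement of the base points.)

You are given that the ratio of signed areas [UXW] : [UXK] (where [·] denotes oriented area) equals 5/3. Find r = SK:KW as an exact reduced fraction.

Choose coordinates X = (0, 0), C = (1, 0), S = (0, 1).
1. W is the centroid of triangle CSX ⇒ W = (1/3, 1/3)
2. U is the intersection of line WC and line XS ⇒ U = (0, 1/2)
3. With SK:KW = r, write λ = r/(r+1) so K = S + λ·(W−S); K is affine-linear in λ
Every point depending on K is an affine combination of K and λ-independent points, so each such coordinate is linear in λ; the λ² term in each signed area is a multiple of (W−S)×(W−S) = 0, so 2·[UXW] and 2·[UXK] are each linear in λ. Evaluating at λ=0 and λ=1:
  2·[UXW] = 1/6,   2·[UXK] = 1/6·λ
So [UXW]:[UXK] = (1/6) / (1/6·λ). Setting this equal to 5/3:
  1/6 = 5/3·(1/6·λ)  ⇒  λ = 3/5
Then r = λ/(1−λ) = (3/5)/(2/5) = 3/2. Check: with r = 3/2, K = (1/5, 3/5) and [UXW]:[UXK] = 5/3 as required.

r = 3/2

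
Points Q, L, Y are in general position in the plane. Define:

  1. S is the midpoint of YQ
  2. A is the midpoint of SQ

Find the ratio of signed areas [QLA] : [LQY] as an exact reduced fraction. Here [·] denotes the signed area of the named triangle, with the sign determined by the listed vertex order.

Set Q = (0, 0), L = (1, 0), Y = (0, 1); any affine frame gives the same invariant.
1. S is the midpoint of YQ ⇒ S = (0, 1/2)
2. A is the midpoint of SQ ⇒ A = (0, 1/4)
2·[QLA] = 1/4, 2·[LQY] = -1
[QLA]:[LQY] = 1/4:-1 = -1/4

[QLA]:[LQY] = -1/4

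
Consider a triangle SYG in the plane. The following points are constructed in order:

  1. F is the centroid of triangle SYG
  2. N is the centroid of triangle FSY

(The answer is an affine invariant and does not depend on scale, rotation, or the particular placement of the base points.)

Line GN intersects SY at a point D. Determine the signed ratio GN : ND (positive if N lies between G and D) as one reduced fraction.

GN:ND = 8

Set S = (0, 0), Y = (1, 0), G = (0, 1); any affine frame gives the same invariant.
1. F is the centroid of triangle SYG ⇒ F = (1/3, 1/3)
2. N is the centroid of triangle FSY ⇒ N = (4/9, 1/9)
line GN meets SY at D = (1/2, 0)
N = G + t·(D−G) with t = 8/9, so GN:ND = 8/9:1/9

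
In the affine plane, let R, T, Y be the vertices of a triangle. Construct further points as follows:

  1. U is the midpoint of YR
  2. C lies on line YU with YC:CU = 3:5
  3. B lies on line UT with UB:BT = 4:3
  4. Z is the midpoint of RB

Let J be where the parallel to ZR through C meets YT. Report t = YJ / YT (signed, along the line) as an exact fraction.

Choose coordinates R = (0, 0), T = (1, 0), Y = (0, 1).
1. U is the midpoint of YR ⇒ U = (0, 1/2)
2. C lies on line YU with YC:CU = 3:5 ⇒ C = (0, 13/16)
3. B lies on line UT with UB:BT = 4:3 ⇒ B = (4/7, 3/14)
4. Z is the midpoint of RB ⇒ Z = (2/7, 3/28)
through C parallel to ZR: direction (-2/7, -3/28); meets YT at J = (3/22, 19/22)
J = Y + t·(T−Y) with t = 3/22

t = 3/22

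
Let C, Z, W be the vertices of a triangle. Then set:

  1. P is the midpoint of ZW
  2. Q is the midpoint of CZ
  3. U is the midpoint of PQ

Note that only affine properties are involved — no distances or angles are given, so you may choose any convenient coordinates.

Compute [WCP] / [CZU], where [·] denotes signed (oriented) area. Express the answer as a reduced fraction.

Assign C = (0, 0), Z = (1, 0), W = (0, 1) — the answer is frame-independent, so this choice is without loss of generality.
1. P is the midpoint of ZW ⇒ P = (1/2, 1/2)
2. Q is the midpoint of CZ ⇒ Q = (1/2, 0)
3. U is the midpoint of PQ ⇒ U = (1/2, 1/4)
2·[WCP] = 1/2, 2·[CZU] = 1/4
[WCP]:[CZU] = 1/2:1/4 = 2

[WCP]:[CZU] = 2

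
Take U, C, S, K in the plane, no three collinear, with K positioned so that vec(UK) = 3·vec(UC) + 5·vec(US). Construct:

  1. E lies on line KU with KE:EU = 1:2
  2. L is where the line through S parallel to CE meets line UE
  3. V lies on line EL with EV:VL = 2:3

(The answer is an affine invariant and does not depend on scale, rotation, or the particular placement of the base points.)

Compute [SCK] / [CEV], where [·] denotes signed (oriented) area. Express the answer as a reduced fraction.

[SCK]:[CEV] = 105/26

Assign U = (0, 0), C = (1, 0), S = (0, 1), K = (3, 5) — the answer is frame-independent, so this choice is without loss of generality.
1. E lies on line KU with KE:EU = 1:2 ⇒ E = (2, 10/3)
2. L is where the line through S parallel to CE meets line UE ⇒ L = (-3/5, -1)
3. V lies on line EL with EV:VL = 2:3 ⇒ V = (24/25, 8/5)
2·[SCK] = 7, 2·[CEV] = 26/15
[SCK]:[CEV] = 7:26/15 = 105/26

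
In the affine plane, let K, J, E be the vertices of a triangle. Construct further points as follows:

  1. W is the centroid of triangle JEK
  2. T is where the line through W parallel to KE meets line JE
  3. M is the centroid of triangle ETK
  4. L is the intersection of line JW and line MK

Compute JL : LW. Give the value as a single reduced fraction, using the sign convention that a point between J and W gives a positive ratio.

Choose coordinates K = (0, 0), J = (1, 0), E = (0, 1).
1. W is the centroid of triangle JEK ⇒ W = (1/3, 1/3)
2. T is where the line through W parallel to KE meets line JE ⇒ T = (1/3, 2/3)
3. M is the centroid of triangle ETK ⇒ M = (1/9, 5/9)
4. L is the intersection of line JW and line MK ⇒ L = (1/11, 5/11)
L = J + t·(W−J) with t = 15/11, so JL:LW = t:(1−t) = 15/11:-4/11

JL:LW = -15/4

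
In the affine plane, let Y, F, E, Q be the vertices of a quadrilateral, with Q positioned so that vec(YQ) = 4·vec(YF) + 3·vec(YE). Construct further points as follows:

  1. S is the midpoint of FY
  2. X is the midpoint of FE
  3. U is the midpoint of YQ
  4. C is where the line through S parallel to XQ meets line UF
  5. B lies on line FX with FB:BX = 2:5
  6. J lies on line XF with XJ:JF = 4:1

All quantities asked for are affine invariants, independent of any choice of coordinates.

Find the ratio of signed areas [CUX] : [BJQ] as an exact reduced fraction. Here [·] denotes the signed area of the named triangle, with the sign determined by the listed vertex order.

Set Y = (0, 0), F = (1, 0), E = (0, 1), Q = (4, 3); any affine frame gives the same invariant.
1. S is the midpoint of FY ⇒ S = (1/2, 0)
2. X is the midpoint of FE ⇒ X = (1/2, 1/2)
3. U is the midpoint of YQ ⇒ U = (2, 3/2)
4. C is where the line through S parallel to XQ meets line UF ⇒ C = (16/11, 15/22)
5. B lies on line FX with FB:BX = 2:5 ⇒ B = (6/7, 1/7)
6. J lies on line XF with XJ:JF = 4:1 ⇒ J = (9/10, 1/10)
2·[CUX] = 15/22, 2·[BJQ] = 9/35
[CUX]:[BJQ] = 15/22:9/35 = 175/66

[CUX]:[BJQ] = 175/66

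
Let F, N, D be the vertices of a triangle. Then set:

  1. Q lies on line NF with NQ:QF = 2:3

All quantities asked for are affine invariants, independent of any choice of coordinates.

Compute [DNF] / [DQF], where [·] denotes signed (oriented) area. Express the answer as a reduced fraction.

Choose coordinates F = (0, 0), N = (1, 0), D = (0, 1).
1. Q lies on line NF with NQ:QF = 2:3 ⇒ Q = (3/5, 0)
2·[DNF] = -1, 2·[DQF] = -3/5
[DNF]:[DQF] = -1:-3/5 = 5/3

[DNF]:[DQF] = 5/3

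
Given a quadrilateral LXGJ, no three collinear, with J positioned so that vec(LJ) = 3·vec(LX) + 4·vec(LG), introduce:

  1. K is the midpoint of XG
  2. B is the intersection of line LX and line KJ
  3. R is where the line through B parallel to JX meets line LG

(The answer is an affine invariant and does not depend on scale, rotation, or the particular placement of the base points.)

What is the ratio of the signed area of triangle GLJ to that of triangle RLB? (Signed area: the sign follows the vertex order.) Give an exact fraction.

Set L = (0, 0), X = (1, 0), G = (0, 1), J = (3, 4); any affine frame gives the same invariant.
1. K is the midpoint of XG ⇒ K = (1/2, 1/2)
2. B is the intersection of line LX and line KJ ⇒ B = (1/7, 0)
3. R is where the line through B parallel to JX meets line LG ⇒ R = (0, -2/7)
2·[GLJ] = 3, 2·[RLB] = -2/49
[GLJ]:[RLB] = 3:-2/49 = -147/2

[GLJ]:[RLB] = -147/2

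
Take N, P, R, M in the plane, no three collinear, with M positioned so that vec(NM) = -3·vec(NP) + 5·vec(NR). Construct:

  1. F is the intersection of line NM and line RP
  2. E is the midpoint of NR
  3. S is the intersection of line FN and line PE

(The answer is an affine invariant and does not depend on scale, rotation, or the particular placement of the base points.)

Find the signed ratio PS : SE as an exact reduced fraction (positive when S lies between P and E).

PS:SE = -10/3

Work in coordinates with N = (0, 0), P = (1, 0), R = (0, 1), M = (-3, 5).
1. F is the intersection of line NM and line RP ⇒ F = (-3/2, 5/2)
2. E is the midpoint of NR ⇒ E = (0, 1/2)
3. S is the intersection of line FN and line PE ⇒ S = (-3/7, 5/7)
S = P + t·(E−P) with t = 10/7, so PS:SE = t:(1−t) = 10/7:-3/7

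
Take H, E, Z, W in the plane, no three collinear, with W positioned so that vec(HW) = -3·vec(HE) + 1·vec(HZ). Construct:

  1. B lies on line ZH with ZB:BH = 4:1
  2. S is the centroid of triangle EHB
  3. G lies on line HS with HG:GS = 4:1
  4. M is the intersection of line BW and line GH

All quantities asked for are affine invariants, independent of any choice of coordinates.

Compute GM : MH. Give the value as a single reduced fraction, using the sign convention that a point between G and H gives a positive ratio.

GM:MH = -17/45

Assign H = (0, 0), E = (1, 0), Z = (0, 1), W = (-3, 1) — the answer is frame-independent, so this choice is without loss of generality.
1. B lies on line ZH with ZB:BH = 4:1 ⇒ B = (0, 1/5)
2. S is the centroid of triangle EHB ⇒ S = (1/3, 1/15)
3. G lies on line HS with HG:GS = 4:1 ⇒ G = (4/15, 4/75)
4. M is the intersection of line BW and line GH ⇒ M = (3/7, 3/35)
M = G + t·(H−G) with t = -17/28, so GM:MH = t:(1−t) = -17/28:45/28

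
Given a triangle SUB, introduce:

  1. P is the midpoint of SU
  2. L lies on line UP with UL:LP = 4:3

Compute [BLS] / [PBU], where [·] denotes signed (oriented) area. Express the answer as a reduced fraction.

[BLS]:[PBU] = 10/7

Assign S = (0, 0), U = (1, 0), B = (0, 1) — the answer is frame-independent, so this choice is without loss of generality.
1. P is the midpoint of SU ⇒ P = (1/2, 0)
2. L lies on line UP with UL:LP = 4:3 ⇒ L = (5/7, 0)
2·[BLS] = -5/7, 2·[PBU] = -1/2
[BLS]:[PBU] = -5/7:-1/2 = 10/7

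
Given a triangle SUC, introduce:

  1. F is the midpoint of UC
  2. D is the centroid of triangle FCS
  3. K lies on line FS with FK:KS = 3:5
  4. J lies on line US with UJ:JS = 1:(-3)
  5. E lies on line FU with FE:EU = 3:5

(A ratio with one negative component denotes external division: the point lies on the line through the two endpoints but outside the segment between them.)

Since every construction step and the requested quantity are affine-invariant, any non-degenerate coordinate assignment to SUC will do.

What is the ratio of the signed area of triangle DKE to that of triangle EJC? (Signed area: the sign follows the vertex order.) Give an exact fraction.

[DKE]:[EJC] = 9/44

Choose coordinates S = (0, 0), U = (1, 0), C = (0, 1).
1. F is the midpoint of UC ⇒ F = (1/2, 1/2)
2. D is the centroid of triangle FCS ⇒ D = (1/6, 1/2)
3. K lies on line FS with FK:KS = 3:5 ⇒ K = (5/16, 5/16)
4. J lies on line US with UJ:JS = 1:(-3) ⇒ J = (3/2, 0)
5. E lies on line FU with FE:EU = 3:5 ⇒ E = (11/16, 5/16)
2·[DKE] = 9/128, 2·[EJC] = 11/32
[DKE]:[EJC] = 9/128:11/32 = 9/44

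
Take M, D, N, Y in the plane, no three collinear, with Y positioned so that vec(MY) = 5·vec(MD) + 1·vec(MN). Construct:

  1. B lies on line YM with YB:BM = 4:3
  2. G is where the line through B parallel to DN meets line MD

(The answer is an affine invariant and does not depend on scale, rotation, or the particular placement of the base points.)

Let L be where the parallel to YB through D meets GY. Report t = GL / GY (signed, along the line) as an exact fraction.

Assign M = (0, 0), D = (1, 0), N = (0, 1), Y = (5, 1) — the answer is frame-independent, so this choice is without loss of generality.
1. B lies on line YM with YB:BM = 4:3 ⇒ B = (15/7, 3/7)
2. G is where the line through B parallel to DN meets line MD ⇒ G = (18/7, 0)
through D parallel to YB: direction (-20/7, -4/7); meets GY at L = (73/18, 11/18)
L = G + t·(Y−G) with t = 11/18

t = 11/18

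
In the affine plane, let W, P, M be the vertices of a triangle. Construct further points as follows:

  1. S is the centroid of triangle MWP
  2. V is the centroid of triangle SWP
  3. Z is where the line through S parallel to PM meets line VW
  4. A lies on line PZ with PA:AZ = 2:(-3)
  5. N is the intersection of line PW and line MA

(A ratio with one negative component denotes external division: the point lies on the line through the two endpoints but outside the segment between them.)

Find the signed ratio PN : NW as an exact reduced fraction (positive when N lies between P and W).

Assign W = (0, 0), P = (1, 0), M = (0, 1) — the answer is frame-independent, so this choice is without loss of generality.
1. S is the centroid of triangle MWP ⇒ S = (1/3, 1/3)
2. V is the centroid of triangle SWP ⇒ V = (4/9, 1/9)
3. Z is where the line through S parallel to PM meets line VW ⇒ Z = (8/15, 2/15)
4. A lies on line PZ with PA:AZ = 2:(-3) ⇒ A = (29/15, -4/15)
5. N is the intersection of line PW and line MA ⇒ N = (29/19, 0)
N = P + t·(W−P) with t = -10/19, so PN:NW = t:(1−t) = -10/19:29/19

PN:NW = -10/29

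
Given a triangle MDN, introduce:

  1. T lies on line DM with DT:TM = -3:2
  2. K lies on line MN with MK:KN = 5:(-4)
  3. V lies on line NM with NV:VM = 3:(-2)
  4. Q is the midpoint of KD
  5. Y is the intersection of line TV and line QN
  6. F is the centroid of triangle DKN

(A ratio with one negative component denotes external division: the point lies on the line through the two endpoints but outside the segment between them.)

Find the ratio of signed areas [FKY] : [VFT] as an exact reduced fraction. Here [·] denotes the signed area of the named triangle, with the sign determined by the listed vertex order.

Work in coordinates with M = (0, 0), D = (1, 0), N = (0, 1).
1. T lies on line DM with DT:TM = -3:2 ⇒ T = (-2, 0)
2. K lies on line MN with MK:KN = 5:(-4) ⇒ K = (0, 5)
3. V lies on line NM with NV:VM = 3:(-2) ⇒ V = (0, -2)
4. Q is the midpoint of KD ⇒ Q = (1/2, 5/2)
5. Y is the intersection of line TV and line QN ⇒ Y = (-3/4, -5/4)
6. F is the centroid of triangle DKN ⇒ F = (1/3, 2)
2·[FKY] = 13/3, 2·[VFT] = 26/3
[FKY]:[VFT] = 13/3:26/3 = 1/2

[FKY]:[VFT] = 1/2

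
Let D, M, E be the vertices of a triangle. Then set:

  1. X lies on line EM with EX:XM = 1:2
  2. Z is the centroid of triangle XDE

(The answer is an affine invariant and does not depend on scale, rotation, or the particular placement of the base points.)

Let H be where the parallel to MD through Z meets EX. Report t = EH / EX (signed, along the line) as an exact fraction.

Choose coordinates D = (0, 0), M = (1, 0), E = (0, 1).
1. X lies on line EM with EX:XM = 1:2 ⇒ X = (1/3, 2/3)
2. Z is the centroid of triangle XDE ⇒ Z = (1/9, 5/9)
through Z parallel to MD: direction (-1, 0); meets EX at H = (4/9, 5/9)
H = E + t·(X−E) with t = 4/3

t = 4/3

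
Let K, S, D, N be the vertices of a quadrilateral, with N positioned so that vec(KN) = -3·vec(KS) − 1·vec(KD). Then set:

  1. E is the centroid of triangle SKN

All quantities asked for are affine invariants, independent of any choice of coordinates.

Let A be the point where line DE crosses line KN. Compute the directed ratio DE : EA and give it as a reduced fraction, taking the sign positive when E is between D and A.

DE:EA = -10

Set K = (0, 0), S = (1, 0), D = (0, 1), N = (-3, -1); any affine frame gives the same invariant.
1. E is the centroid of triangle SKN ⇒ E = (-2/3, -1/3)
line DE meets KN at A = (-3/5, -1/5)
E = D + t·(A−D) with t = 10/9, so DE:EA = 10/9:-1/9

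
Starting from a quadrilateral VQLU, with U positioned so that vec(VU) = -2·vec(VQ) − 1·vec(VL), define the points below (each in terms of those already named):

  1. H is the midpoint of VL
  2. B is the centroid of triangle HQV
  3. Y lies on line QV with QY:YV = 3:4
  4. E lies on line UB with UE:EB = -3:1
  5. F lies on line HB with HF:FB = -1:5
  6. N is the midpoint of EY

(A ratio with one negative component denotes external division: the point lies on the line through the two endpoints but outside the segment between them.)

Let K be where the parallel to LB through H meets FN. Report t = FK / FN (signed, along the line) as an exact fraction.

Work in coordinates with V = (0, 0), Q = (1, 0), L = (0, 1), U = (-2, -1).
1. H is the midpoint of VL ⇒ H = (0, 1/2)
2. B is the centroid of triangle HQV ⇒ B = (1/3, 1/6)
3. Y lies on line QV with QY:YV = 3:4 ⇒ Y = (4/7, 0)
4. E lies on line UB with UE:EB = -3:1 ⇒ E = (3/2, 3/4)
5. F lies on line HB with HF:FB = -1:5 ⇒ F = (-1/12, 7/12)
6. N is the midpoint of EY ⇒ N = (29/28, 3/8)
through H parallel to LB: direction (1/3, -5/6); meets FN at K = (-17/580, 133/232)
K = F + t·(N−F) with t = 7/145

t = 7/145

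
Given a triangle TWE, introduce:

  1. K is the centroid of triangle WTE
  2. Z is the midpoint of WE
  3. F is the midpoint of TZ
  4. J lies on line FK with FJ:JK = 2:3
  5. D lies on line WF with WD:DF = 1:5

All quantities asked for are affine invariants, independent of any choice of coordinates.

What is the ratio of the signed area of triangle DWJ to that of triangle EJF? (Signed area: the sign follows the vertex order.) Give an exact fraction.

[DWJ]:[EJF] = -1/6

Choose coordinates T = (0, 0), W = (1, 0), E = (0, 1).
1. K is the centroid of triangle WTE ⇒ K = (1/3, 1/3)
2. Z is the midpoint of WE ⇒ Z = (1/2, 1/2)
3. F is the midpoint of TZ ⇒ F = (1/4, 1/4)
4. J lies on line FK with FJ:JK = 2:3 ⇒ J = (17/60, 17/60)
5. D lies on line WF with WD:DF = 1:5 ⇒ D = (7/8, 1/24)
2·[DWJ] = 1/180, 2·[EJF] = -1/30
[DWJ]:[EJF] = 1/180:-1/30 = -1/6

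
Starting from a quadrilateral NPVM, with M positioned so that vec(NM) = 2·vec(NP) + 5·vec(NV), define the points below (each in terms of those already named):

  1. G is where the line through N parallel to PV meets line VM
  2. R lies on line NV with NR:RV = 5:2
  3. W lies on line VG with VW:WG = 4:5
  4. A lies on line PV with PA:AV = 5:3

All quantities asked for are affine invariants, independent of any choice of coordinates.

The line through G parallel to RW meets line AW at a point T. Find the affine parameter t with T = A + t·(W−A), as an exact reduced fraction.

t = -27/13

Set N = (0, 0), P = (1, 0), V = (0, 1), M = (2, 5); any affine frame gives the same invariant.
1. G is where the line through N parallel to PV meets line VM ⇒ G = (-1/3, 1/3)
2. R lies on line NV with NR:RV = 5:2 ⇒ R = (0, 5/7)
3. W lies on line VG with VW:WG = 4:5 ⇒ W = (-4/27, 19/27)
4. A lies on line PV with PA:AV = 5:3 ⇒ A = (3/8, 5/8)
through G parallel to RW: direction (-4/27, -2/189); meets AW at T = (19/13, 6/13)
T = A + t·(W−A) with t = -27/13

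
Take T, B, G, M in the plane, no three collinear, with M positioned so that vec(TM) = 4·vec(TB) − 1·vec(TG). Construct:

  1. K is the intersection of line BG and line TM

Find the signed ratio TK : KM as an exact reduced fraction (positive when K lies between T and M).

Choose coordinates T = (0, 0), B = (1, 0), G = (0, 1), M = (4, -1).
1. K is the intersection of line BG and line TM ⇒ K = (4/3, -1/3)
K = T + t·(M−T) with t = 1/3, so TK:KM = t:(1−t) = 1/3:2/3

TK:KM = 1/2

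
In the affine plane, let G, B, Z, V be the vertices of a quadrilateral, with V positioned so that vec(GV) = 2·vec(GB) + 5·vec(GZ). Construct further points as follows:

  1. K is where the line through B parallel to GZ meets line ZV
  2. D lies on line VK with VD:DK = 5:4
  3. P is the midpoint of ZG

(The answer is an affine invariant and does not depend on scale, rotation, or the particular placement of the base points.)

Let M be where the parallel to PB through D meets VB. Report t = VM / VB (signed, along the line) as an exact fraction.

Set G = (0, 0), B = (1, 0), Z = (0, 1), V = (2, 5); any affine frame gives the same invariant.
1. K is where the line through B parallel to GZ meets line ZV ⇒ K = (1, 3)
2. D lies on line VK with VD:DK = 5:4 ⇒ D = (13/9, 35/9)
3. P is the midpoint of ZG ⇒ P = (0, 1/2)
through D parallel to PB: direction (1, -1/2); meets VB at M = (173/99, 370/99)
M = V + t·(B−V) with t = 25/99

t = 25/99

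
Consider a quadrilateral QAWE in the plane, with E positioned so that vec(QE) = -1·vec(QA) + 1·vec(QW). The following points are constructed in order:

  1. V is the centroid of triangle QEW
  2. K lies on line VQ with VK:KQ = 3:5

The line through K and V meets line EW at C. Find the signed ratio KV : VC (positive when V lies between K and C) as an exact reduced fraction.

KV:VC = 3/4

Work in coordinates with Q = (0, 0), A = (1, 0), W = (0, 1), E = (-1, 1).
1. V is the centroid of triangle QEW ⇒ V = (-1/3, 2/3)
2. K lies on line VQ with VK:KQ = 3:5 ⇒ K = (-5/24, 5/12)
line KV meets EW at C = (-1/2, 1)
V = K + t·(C−K) with t = 3/7, so KV:VC = 3/7:4/7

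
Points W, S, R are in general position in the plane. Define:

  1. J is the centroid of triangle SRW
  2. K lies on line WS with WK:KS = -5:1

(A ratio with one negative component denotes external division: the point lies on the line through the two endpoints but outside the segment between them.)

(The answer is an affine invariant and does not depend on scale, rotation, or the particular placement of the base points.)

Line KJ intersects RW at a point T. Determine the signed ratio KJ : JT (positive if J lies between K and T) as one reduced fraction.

KJ:JT = 11/4

Work in coordinates with W = (0, 0), S = (1, 0), R = (0, 1).
1. J is the centroid of triangle SRW ⇒ J = (1/3, 1/3)
2. K lies on line WS with WK:KS = -5:1 ⇒ K = (5/4, 0)
line KJ meets RW at T = (0, 5/11)
J = K + t·(T−K) with t = 11/15, so KJ:JT = 11/15:4/15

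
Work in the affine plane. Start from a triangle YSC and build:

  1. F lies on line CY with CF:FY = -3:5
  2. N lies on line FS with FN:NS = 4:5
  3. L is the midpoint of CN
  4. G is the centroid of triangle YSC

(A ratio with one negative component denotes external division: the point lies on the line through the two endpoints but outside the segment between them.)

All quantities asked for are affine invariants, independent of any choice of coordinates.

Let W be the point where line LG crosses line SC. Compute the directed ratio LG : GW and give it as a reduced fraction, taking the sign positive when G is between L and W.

LG:GW = -9/4

Set Y = (0, 0), S = (1, 0), C = (0, 1); any affine frame gives the same invariant.
1. F lies on line CY with CF:FY = -3:5 ⇒ F = (0, 5/2)
2. N lies on line FS with FN:NS = 4:5 ⇒ N = (4/9, 25/18)
3. L is the midpoint of CN ⇒ L = (2/9, 43/36)
4. G is the centroid of triangle YSC ⇒ G = (1/3, 1/3)
line LG meets SC at W = (23/81, 58/81)
G = L + t·(W−L) with t = 9/5, so LG:GW = 9/5:-4/5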